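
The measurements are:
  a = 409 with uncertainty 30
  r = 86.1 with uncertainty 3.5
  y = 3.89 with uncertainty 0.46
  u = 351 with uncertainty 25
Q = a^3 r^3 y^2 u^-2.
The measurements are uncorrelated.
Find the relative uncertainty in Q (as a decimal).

0.374

Relative error in a monomial: (δQ/Q)² = Σ (nᵢ · δxᵢ/xᵢ)².
  (3·δa/a)² = (3×0.0733)² = 0.0484;  (3·δr/r)² = (3×0.0407)² = 0.0149;  (2·δy/y)² = (2×0.118)² = 0.0559;  (-2·δu/u)² = (-2×0.0712)² = 0.0203
δQ/Q = √(0.140) = 0.374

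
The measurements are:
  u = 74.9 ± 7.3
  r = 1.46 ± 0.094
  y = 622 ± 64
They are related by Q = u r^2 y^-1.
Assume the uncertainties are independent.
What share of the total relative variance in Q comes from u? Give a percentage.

(δQ/Q)² = (1·δu/u)² + (2·δr/r)² + (-1·δy/y)²
  u term: (1×0.0975)² = 0.00950
  r term: (2×0.0644)² = 0.0166
  y term: (-1×0.103)² = 0.0106
Total = 0.0367. Share from u = 0.00950/0.0367 = 0.259.

25.9%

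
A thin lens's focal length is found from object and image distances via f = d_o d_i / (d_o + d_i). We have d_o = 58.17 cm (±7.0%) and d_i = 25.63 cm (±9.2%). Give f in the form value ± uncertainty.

∂f/∂d_o = (d_i/(d_o+d_i))² = 0.0935;  ∂f/∂d_i = (d_o/(d_o+d_i))² = 0.482
δf = √((∂f/∂d_o · δd_o)² + (∂f/∂d_i · δd_i)²) = √(0.145 + 1.29) = 1.20 cm
f = 17.79 cm.

17.79 ± 1.20 cm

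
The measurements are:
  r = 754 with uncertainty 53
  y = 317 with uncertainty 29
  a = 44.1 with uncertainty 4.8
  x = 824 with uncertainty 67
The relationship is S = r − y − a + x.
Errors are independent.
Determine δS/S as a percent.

For a sum/difference, combine absolute errors in quadrature:
  (δr)² = 2810;  (δy)² = 841;  (δa)² = 23.0;  (δx)² = 4490
δS = √(8160) = 90.3
S = 1220, so δS/S = 90.3/1220 = 0.0742.

7.42%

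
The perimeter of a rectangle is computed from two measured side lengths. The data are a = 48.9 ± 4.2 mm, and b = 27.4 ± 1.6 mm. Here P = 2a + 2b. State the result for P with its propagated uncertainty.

153 ± 8.99 mm

Each term contributes (cᵢ δxᵢ)² to (δP)²:
  (2·δa)² = 70.6;  (2·δb)² = 10.2
δP = √(80.8) = 8.99 mm
P = 153 mm.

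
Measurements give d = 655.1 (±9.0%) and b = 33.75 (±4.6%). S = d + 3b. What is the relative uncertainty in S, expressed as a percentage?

S is a linear combination, so absolute uncertainties add in quadrature:
  (δd)² = 3480;  (3·δb)² = 21.7
δS = √(3500) = 59.1
S = 756.4, so δS/S = 59.1/756.4 = 0.0782.

7.82%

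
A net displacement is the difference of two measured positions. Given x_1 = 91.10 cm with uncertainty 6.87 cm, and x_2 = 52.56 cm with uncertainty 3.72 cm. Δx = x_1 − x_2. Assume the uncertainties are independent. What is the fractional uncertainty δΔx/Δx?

0.203

Each term contributes (cᵢ δxᵢ)² to (δΔx)²:
  (δx_1)² = 47.2;  (δx_2)² = 13.8
δΔx = √(61.0) = 7.81 cm
Δx = 38.54 cm, so δΔx/Δx = 7.81/38.54 = 0.203.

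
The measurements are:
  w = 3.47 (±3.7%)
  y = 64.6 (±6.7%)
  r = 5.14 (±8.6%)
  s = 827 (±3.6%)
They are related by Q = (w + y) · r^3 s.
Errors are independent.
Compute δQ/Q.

0.268

Let u = w + y = 68.1. δu = √(δw² + δy²) = √(0.0165 + 18.7) = 4.33, so δu/u = 0.0636.
Q is then a monomial in u, r, s:
δQ/Q = √((δu/u)² + (3·δr/r)² + (1·δs/s)²) = √(0.00405 + 0.0666 + 0.00130) = 0.268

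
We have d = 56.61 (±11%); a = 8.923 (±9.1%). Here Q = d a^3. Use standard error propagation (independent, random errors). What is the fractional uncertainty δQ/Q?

0.294

Relative error in a monomial: (δQ/Q)² = Σ (nᵢ · δxᵢ/xᵢ)².
  (1·δd/d)² = (1×0.110)² = 0.0121;  (3·δa/a)² = (3×0.0910)² = 0.0745
δQ/Q = √(0.0866) = 0.294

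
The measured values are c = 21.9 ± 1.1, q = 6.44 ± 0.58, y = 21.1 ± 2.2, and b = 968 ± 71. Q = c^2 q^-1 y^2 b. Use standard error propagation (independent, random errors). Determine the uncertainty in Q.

Relative error in a monomial: (δQ/Q)² = Σ (nᵢ · δxᵢ/xᵢ)².
  (2·δc/c)² = (2×0.0502)² = 0.0101;  (-1·δq/q)² = (-1×0.0901)² = 0.00811;  (2·δy/y)² = (2×0.104)² = 0.0435;  (1·δb/b)² = (1×0.0733)² = 0.00538
δQ/Q = √(0.0671) = 0.259
Q = 3.21e+07, so δQ = 0.259 × 3.21e+07 = 8.31e+06.

8.31e+06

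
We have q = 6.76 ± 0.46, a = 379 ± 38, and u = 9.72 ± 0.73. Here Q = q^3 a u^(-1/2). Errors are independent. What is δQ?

Since Q is a product/quotient, work with relative uncertainties:
  (3·δq/q)² = (3×0.0680)² = 0.0417;  (1·δa/a)² = (1×0.100)² = 0.0101;  (−½·δu/u)² = (-0.5×0.0751)² = 0.00141
δQ/Q = √(0.0531) = 0.231
Q = 37600, so δQ = 0.231 × 37600 = 8660.

8660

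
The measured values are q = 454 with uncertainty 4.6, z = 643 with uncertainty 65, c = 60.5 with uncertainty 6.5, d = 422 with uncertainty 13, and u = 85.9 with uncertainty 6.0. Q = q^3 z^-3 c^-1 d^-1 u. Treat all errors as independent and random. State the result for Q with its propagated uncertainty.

0.00118 ± 0.000393

Q is a product of powers, so relative uncertainties combine in quadrature:
  (3·δq/q)² = (3×0.0101)² = 0.000924;  (-3·δz/z)² = (-3×0.101)² = 0.0920;  (-1·δc/c)² = (-1×0.107)² = 0.0115;  (-1·δd/d)² = (-1×0.0308)² = 0.000949;  (1·δu/u)² = (1×0.0698)² = 0.00488
δQ/Q = √(0.110) = 0.332
Q = 0.00118, so δQ = 0.332 × 0.00118 = 0.000393.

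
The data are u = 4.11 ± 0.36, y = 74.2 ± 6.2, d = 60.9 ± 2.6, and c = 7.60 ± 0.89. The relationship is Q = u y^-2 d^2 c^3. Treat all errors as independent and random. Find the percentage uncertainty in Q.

Relative error in a monomial: (δQ/Q)² = Σ (nᵢ · δxᵢ/xᵢ)².
  (1·δu/u)² = (1×0.0876)² = 0.00767;  (-2·δy/y)² = (-2×0.0836)² = 0.0279;  (2·δd/d)² = (2×0.0427)² = 0.00729;  (3·δc/c)² = (3×0.117)² = 0.123
δQ/Q = √(0.166) = 0.408

40.8%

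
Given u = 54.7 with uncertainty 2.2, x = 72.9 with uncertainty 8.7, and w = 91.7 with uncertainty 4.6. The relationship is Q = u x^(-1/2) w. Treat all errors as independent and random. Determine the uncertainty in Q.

51.5

Relative error in a monomial: (δQ/Q)² = Σ (nᵢ · δxᵢ/xᵢ)².
  (1·δu/u)² = (1×0.0402)² = 0.00162;  (−½·δx/x)² = (-0.5×0.119)² = 0.00356;  (1·δw/w)² = (1×0.0502)² = 0.00252
δQ/Q = √(0.00769) = 0.0877
Q = 587, so δQ = 0.0877 × 587 = 51.5.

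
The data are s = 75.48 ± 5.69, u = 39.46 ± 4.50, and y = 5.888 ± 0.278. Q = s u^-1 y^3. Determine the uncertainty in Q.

76.9

For a monomial Q ∝ s, u^-1, y^3, fractional errors add in quadrature:
  (1·δs/s)² = (1×0.0754)² = 0.00568;  (-1·δu/u)² = (-1×0.114)² = 0.0130;  (3·δy/y)² = (3×0.0472)² = 0.0201
δQ/Q = √(0.0388) = 0.197
Q = 390.5, so δQ = 0.197 × 390.5 = 76.9.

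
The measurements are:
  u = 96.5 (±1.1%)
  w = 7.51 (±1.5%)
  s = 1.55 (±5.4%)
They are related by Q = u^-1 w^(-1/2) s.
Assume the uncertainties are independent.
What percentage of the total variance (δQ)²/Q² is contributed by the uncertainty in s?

(δQ/Q)² = (-1·δu/u)² + (−½·δw/w)² + (1·δs/s)²
  u term: (-1×0.0110)² = 0.000121
  w term: (-0.5×0.0150)² = 5.62e-05
  s term: (1×0.0540)² = 0.00292
Total = 0.00309. Share from s = 0.00292/0.00309 = 0.943.

94.3%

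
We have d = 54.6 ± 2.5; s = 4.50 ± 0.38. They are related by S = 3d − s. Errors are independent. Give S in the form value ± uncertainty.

S is a linear combination, so absolute uncertainties add in quadrature:
  (3·δd)² = 56.2;  (δs)² = 0.144
δS = √(56.4) = 7.51
S = 159.

159 ± 7.51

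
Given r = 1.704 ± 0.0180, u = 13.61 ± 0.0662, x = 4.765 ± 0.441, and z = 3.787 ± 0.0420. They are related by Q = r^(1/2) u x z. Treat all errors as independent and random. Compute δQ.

Products/powers → add relative errors in quadrature, weighted by exponent:
  (½·δr/r)² = (0.5×0.0106)² = 2.79e-05;  (1·δu/u)² = (1×0.00486)² = 2.37e-05;  (1·δx/x)² = (1×0.0925)² = 0.00857;  (1·δz/z)² = (1×0.0111)² = 0.000123
δQ/Q = √(0.00874) = 0.0935
Q = 320.6, so δQ = 0.0935 × 320.6 = 30.0.

30.0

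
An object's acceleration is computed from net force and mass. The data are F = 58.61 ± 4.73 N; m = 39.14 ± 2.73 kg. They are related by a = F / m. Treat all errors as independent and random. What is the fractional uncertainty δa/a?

0.107

Each factor contributes (exponent × relative error)² to (δa/a)²:
  (1·δF/F)² = (1×0.0807)² = 0.00651;  (-1·δm/m)² = (-1×0.0697)² = 0.00487
δa/a = √(0.0114) = 0.107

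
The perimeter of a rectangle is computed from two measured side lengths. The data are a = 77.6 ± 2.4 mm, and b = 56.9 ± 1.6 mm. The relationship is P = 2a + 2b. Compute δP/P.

Each term contributes (cᵢ δxᵢ)² to (δP)²:
  (2·δa)² = 23.0;  (2·δb)² = 10.2
δP = √(33.3) = 5.77 mm
P = 269 mm, so δP/P = 5.77/269 = 0.0214.

0.0214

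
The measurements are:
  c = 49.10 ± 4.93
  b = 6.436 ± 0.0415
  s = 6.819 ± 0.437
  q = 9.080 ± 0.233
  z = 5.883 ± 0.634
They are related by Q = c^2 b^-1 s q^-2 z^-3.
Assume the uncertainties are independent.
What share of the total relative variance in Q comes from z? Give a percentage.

(δQ/Q)² = (2·δc/c)² + (-1·δb/b)² + (1·δs/s)² + (-2·δq/q)² + (-3·δz/z)²
  c term: (2×0.100)² = 0.0403
  b term: (-1×0.00645)² = 4.16e-05
  s term: (1×0.0641)² = 0.00411
  q term: (-2×0.0257)² = 0.00263
  z term: (-3×0.108)² = 0.105
Total = 0.152. Share from z = 0.105/0.152 = 0.689.

68.9%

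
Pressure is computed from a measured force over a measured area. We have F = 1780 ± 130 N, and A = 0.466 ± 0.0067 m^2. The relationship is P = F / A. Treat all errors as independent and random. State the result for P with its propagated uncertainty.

Since P is a product/quotient, work with relative uncertainties:
  (1·δF/F)² = (1×0.0730)² = 0.00533;  (-1·δA/A)² = (-1×0.0144)² = 0.000207
δP/P = √(0.00554) = 0.0744
P = 3820 Pa, so δP = 0.0744 × 3820 = 284 Pa.

3820 ± 284 Pa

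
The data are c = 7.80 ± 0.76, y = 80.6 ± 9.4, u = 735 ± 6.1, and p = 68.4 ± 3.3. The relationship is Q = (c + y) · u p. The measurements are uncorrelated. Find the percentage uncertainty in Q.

Let w = c + y = 88.4. δw = √(δc² + δy²) = √(0.578 + 88.4) = 9.43, so δw/w = 0.107.
Q is then a monomial in w, u, p:
δQ/Q = √((δw/w)² + (1·δu/u)² + (1·δp/p)²) = √(0.0114 + 6.89e-05 + 0.00233) = 0.117

11.7%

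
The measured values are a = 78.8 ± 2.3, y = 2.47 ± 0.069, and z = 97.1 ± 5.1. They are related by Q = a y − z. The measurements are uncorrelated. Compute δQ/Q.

0.0961

Let p = a·y = 195. δp/p = √((1·δa/a)² + (1·δy/y)²) = √(0.000852 + 0.000780) = 0.0404, so δp = 7.86.
Q = p − z: δQ = √(δp² + δz²) = √(61.8 + 26.0) = 9.37
Q = 97.5, so δQ/Q = 9.37/97.5 = 0.0961.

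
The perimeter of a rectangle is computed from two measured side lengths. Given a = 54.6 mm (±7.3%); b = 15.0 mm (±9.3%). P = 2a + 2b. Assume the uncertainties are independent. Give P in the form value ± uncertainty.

Sums and differences: (δP)² = Σ (cᵢ δxᵢ)².
  (2·δa)² = 63.5;  (2·δb)² = 7.78
δP = √(71.3) = 8.45 mm
P = 139 mm.

139 ± 8.45 mm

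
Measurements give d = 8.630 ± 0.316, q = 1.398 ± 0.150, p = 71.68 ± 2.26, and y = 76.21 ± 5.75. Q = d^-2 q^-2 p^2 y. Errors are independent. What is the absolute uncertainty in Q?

Since Q is a product/quotient, work with relative uncertainties:
  (-2·δd/d)² = (-2×0.0366)² = 0.00536;  (-2·δq/q)² = (-2×0.107)² = 0.0460;  (2·δp/p)² = (2×0.0315)² = 0.00398;  (1·δy/y)² = (1×0.0754)² = 0.00569
δQ/Q = √(0.0611) = 0.247
Q = 2690, so δQ = 0.247 × 2690 = 665.

665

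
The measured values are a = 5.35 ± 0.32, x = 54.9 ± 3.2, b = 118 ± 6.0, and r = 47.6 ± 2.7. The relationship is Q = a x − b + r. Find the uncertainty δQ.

Let p = a·x = 294. δp/p = √((1·δa/a)² + (1·δx/x)²) = √(0.00358 + 0.00340) = 0.0835, so δp = 24.5.
Q = p − b + r: δQ = √(δp² + δb² + δr²) = √(602 + 36.0 + 7.29) = 25.4

25.4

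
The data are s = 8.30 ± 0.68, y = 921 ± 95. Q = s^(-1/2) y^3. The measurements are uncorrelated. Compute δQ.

8.46e+07

Relative error in a monomial: (δQ/Q)² = Σ (nᵢ · δxᵢ/xᵢ)².
  (−½·δs/s)² = (-0.5×0.0819)² = 0.00168;  (3·δy/y)² = (3×0.103)² = 0.0958
δQ/Q = √(0.0974) = 0.312
Q = 2.71e+08, so δQ = 0.312 × 2.71e+08 = 8.46e+07.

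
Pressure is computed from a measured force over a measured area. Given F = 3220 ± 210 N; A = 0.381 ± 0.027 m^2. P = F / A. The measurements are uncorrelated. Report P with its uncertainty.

8450 ± 814 Pa

P is a product of powers, so relative uncertainties combine in quadrature:
  (1·δF/F)² = (1×0.0652)² = 0.00425;  (-1·δA/A)² = (-1×0.0709)² = 0.00502
δP/P = √(0.00928) = 0.0963
P = 8450 Pa, so δP = 0.0963 × 8450 = 814 Pa.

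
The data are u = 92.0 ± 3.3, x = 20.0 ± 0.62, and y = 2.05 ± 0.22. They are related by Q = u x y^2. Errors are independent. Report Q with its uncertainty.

7730 ± 1700

For a monomial Q ∝ u, x, y^2, fractional errors add in quadrature:
  (1·δu/u)² = (1×0.0359)² = 0.00129;  (1·δx/x)² = (1×0.0310)² = 0.000961;  (2·δy/y)² = (2×0.107)² = 0.0461
δQ/Q = √(0.0483) = 0.220
Q = 7730, so δQ = 0.220 × 7730 = 1700.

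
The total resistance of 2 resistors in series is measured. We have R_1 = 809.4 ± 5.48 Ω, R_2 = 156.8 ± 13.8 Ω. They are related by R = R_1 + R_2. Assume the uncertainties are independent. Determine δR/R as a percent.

R is a linear combination, so absolute uncertainties add in quadrature:
  (δR_1)² = 30.0;  (δR_2)² = 190
δR = √(220) = 14.8 Ω
R = 966.2 Ω, so δR/R = 14.8/966.2 = 0.0154.

1.54%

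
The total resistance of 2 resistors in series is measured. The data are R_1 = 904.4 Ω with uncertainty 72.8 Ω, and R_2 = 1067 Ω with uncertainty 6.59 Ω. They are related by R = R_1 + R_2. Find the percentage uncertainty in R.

3.71%

Each term contributes (cᵢ δxᵢ)² to (δR)²:
  (δR_1)² = 5300;  (δR_2)² = 43.4
δR = √(5340) = 73.1 Ω
R = 1971 Ω, so δR/R = 73.1/1971 = 0.0371.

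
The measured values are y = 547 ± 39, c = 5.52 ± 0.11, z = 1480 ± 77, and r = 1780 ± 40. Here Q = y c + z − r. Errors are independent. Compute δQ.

240

Let p = y·c = 3020. δp/p = √((1·δy/y)² + (1·δc/c)²) = √(0.00508 + 0.000397) = 0.0740, so δp = 224.
Q = p + z − r: δQ = √(δp² + δz² + δr²) = √(50000 + 5930 + 1600) = 240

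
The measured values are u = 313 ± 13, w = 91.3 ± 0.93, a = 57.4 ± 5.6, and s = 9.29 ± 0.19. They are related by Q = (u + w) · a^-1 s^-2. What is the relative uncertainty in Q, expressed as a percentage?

Let h = u + w = 404. δh = √(δu² + δw²) = √(169 + 0.865) = 13.0, so δh/h = 0.0322.
Q is then a monomial in h, a, s:
δQ/Q = √((δh/h)² + (-1·δa/a)² + (-2·δs/s)²) = √(0.00104 + 0.00952 + 0.00167) = 0.111

11.1%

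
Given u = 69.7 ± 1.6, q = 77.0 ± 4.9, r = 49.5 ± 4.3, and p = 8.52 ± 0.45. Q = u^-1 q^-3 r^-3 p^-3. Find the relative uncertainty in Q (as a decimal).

Q is a product of powers, so relative uncertainties combine in quadrature:
  (-1·δu/u)² = (-1×0.0230)² = 0.000527;  (-3·δq/q)² = (-3×0.0636)² = 0.0364;  (-3·δr/r)² = (-3×0.0869)² = 0.0679;  (-3·δp/p)² = (-3×0.0528)² = 0.0251
δQ/Q = √(0.130) = 0.361

0.361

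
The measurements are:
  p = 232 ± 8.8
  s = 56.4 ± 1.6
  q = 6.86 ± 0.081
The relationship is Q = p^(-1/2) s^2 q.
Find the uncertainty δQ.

87.4

For a monomial Q ∝ p^(-1/2), s^2, q, fractional errors add in quadrature:
  (−½·δp/p)² = (-0.5×0.0379)² = 0.000360;  (2·δs/s)² = (2×0.0284)² = 0.00322;  (1·δq/q)² = (1×0.0118)² = 0.000139
δQ/Q = √(0.00372) = 0.0610
Q = 1430, so δQ = 0.0610 × 1430 = 87.4.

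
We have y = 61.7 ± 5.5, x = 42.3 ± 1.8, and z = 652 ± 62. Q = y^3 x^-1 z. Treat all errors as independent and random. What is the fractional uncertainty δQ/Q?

0.287

For a monomial Q ∝ y^3, x^-1, z, fractional errors add in quadrature:
  (3·δy/y)² = (3×0.0891)² = 0.0715;  (-1·δx/x)² = (-1×0.0426)² = 0.00181;  (1·δz/z)² = (1×0.0951)² = 0.00904
δQ/Q = √(0.0824) = 0.287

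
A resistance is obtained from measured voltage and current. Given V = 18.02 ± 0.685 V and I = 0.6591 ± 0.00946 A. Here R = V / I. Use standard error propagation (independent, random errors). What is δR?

1.11 Ω

Each factor contributes (exponent × relative error)² to (δR/R)²:
  (1·δV/V)² = (1×0.0380)² = 0.00145;  (-1·δI/I)² = (-1×0.0144)² = 0.000206
δR/R = √(0.00165) = 0.0406
R = 27.34 Ω, so δR = 0.0406 × 27.34 = 1.11 Ω.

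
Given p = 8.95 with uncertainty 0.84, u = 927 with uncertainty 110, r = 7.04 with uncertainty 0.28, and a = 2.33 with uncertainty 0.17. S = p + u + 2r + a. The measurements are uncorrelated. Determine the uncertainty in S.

S is a linear combination, so absolute uncertainties add in quadrature:
  (δp)² = 0.706;  (δu)² = 12100;  (2·δr)² = 0.314;  (δa)² = 0.0289
δS = √(12100) = 110

110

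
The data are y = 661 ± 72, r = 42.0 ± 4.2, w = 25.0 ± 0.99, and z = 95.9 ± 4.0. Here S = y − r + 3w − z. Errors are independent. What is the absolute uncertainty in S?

72.3

Absolute uncertainties add in quadrature for a linear combination:
  (δy)² = 5180;  (δr)² = 17.6;  (3·δw)² = 8.82;  (δz)² = 16.0
δS = √(5230) = 72.3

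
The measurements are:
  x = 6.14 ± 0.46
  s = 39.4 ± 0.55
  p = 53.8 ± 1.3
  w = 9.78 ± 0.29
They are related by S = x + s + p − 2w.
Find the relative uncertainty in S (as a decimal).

For a sum/difference, combine absolute errors in quadrature:
  (δx)² = 0.212;  (δs)² = 0.303;  (δp)² = 1.69;  (2·δw)² = 0.336
δS = √(2.54) = 1.59
S = 79.8, so δS/S = 1.59/79.8 = 0.0200.

0.0200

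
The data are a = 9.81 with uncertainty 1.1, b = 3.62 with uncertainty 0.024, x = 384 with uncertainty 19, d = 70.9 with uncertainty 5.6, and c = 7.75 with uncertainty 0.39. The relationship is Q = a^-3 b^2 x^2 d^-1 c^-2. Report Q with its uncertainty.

0.481 ± 0.180

Products/powers → add relative errors in quadrature, weighted by exponent:
  (-3·δa/a)² = (-3×0.112)² = 0.113;  (2·δb/b)² = (2×0.00663)² = 0.000176;  (2·δx/x)² = (2×0.0495)² = 0.00979;  (-1·δd/d)² = (-1×0.0790)² = 0.00624;  (-2·δc/c)² = (-2×0.0503)² = 0.0101
δQ/Q = √(0.139) = 0.373
Q = 0.481, so δQ = 0.373 × 0.481 = 0.180.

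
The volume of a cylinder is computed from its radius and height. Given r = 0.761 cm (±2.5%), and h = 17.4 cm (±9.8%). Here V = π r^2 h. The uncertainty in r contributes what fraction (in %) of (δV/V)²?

20.7%

(δV/V)² = (2·δr/r)² + (1·δh/h)²
  r term: (2×0.0250)² = 0.00250
  h term: (1×0.0980)² = 0.00960
Total = 0.0121. Share from r = 0.00250/0.0121 = 0.207.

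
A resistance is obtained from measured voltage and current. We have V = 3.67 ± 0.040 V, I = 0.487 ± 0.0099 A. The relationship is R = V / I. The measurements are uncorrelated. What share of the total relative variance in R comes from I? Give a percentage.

(δR/R)² = (1·δV/V)² + (-1·δI/I)²
  V term: (1×0.0109)² = 0.000119
  I term: (-1×0.0203)² = 0.000413
Total = 0.000532. Share from I = 0.000413/0.000532 = 0.777.

77.7%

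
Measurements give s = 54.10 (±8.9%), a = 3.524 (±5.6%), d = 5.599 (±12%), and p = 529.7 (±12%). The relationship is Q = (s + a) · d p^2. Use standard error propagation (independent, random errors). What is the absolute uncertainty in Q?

2.54e+07

Let u = s + a = 57.62. δu = √(δs² + δa²) = √(23.2 + 0.0389) = 4.82, so δu/u = 0.0836.
Q is then a monomial in u, d, p:
δQ/Q = √((δu/u)² + (1·δd/d)² + (2·δp/p)²) = √(0.00699 + 0.0144 + 0.0576) = 0.281
Q = 9.053e+07, so δQ = 0.281 × 9.053e+07 = 2.54e+07.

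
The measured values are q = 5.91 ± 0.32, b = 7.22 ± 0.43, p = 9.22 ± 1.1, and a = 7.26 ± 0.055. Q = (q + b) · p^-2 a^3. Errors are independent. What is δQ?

Let u = q + b = 13.1. δu = √(δq² + δb²) = √(0.102 + 0.185) = 0.536, so δu/u = 0.0408.
Q is then a monomial in u, p, a:
δQ/Q = √((δu/u)² + (-2·δp/p)² + (3·δa/a)²) = √(0.00167 + 0.0569 + 0.000517) = 0.243
Q = 59.1, so δQ = 0.243 × 59.1 = 14.4.

14.4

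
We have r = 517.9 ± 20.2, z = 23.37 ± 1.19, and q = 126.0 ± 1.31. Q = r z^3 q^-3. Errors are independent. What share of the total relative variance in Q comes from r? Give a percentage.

5.89%

(δQ/Q)² = (1·δr/r)² + (3·δz/z)² + (-3·δq/q)²
  r term: (1×0.0390)² = 0.00152
  z term: (3×0.0509)² = 0.0233
  q term: (-3×0.0104)² = 0.000973
Total = 0.0258. Share from r = 0.00152/0.0258 = 0.0589.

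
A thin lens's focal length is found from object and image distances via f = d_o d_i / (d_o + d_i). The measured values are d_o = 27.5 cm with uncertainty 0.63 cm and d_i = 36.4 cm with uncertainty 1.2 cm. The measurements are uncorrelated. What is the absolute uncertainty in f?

∂f/∂d_o = (d_i/(d_o+d_i))² = 0.324;  ∂f/∂d_i = (d_o/(d_o+d_i))² = 0.185
δf = √((∂f/∂d_o · δd_o)² + (∂f/∂d_i · δd_i)²) = √(0.0418 + 0.0494) = 0.302 cm

0.302 cm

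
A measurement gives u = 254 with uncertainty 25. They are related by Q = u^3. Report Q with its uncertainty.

(1.64 ± 0.484) × 10^7

Q is a product of powers, so relative uncertainties combine in quadrature:
  (3·δu/u)² = (3×0.0984)² = 0.0872
δQ/Q = √(0.0872) = 0.295
Q = 1.64e+07, so δQ = 0.295 × 1.64e+07 = 4.84e+06.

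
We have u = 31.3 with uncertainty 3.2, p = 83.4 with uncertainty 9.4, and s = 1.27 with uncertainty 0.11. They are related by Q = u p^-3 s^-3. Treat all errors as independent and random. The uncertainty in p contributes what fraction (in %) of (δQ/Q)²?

(δQ/Q)² = (1·δu/u)² + (-3·δp/p)² + (-3·δs/s)²
  u term: (1×0.102)² = 0.0105
  p term: (-3×0.113)² = 0.114
  s term: (-3×0.0866)² = 0.0675
Total = 0.192. Share from p = 0.114/0.192 = 0.595.

59.5%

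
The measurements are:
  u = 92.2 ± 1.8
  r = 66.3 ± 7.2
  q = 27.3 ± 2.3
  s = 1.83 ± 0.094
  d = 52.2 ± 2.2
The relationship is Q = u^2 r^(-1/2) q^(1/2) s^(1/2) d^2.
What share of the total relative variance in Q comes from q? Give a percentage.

(δQ/Q)² = (2·δu/u)² + (−½·δr/r)² + (½·δq/q)² + (½·δs/s)² + (2·δd/d)²
  u term: (2×0.0195)² = 0.00152
  r term: (-0.5×0.109)² = 0.00295
  q term: (0.5×0.0842)² = 0.00177
  s term: (0.5×0.0514)² = 0.000660
  d term: (2×0.0421)² = 0.00711
Total = 0.0140. Share from q = 0.00177/0.0140 = 0.127.

12.7%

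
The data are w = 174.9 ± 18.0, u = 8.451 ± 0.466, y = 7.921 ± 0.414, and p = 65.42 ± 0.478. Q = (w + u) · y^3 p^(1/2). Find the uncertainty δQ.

Let h = w + u = 183.4. δh = √(δw² + δu²) = √(324 + 0.217) = 18.0, so δh/h = 0.0982.
Q is then a monomial in h, y, p:
δQ/Q = √((δh/h)² + (3·δy/y)² + (½·δp/p)²) = √(0.00964 + 0.0246 + 1.33e-05) = 0.185
Q = 737000, so δQ = 0.185 × 737000 = 1.36e+05.

1.36e+05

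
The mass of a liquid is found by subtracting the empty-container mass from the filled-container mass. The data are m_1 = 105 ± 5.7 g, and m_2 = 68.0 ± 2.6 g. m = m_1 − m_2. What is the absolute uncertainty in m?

Each term contributes (cᵢ δxᵢ)² to (δm)²:
  (δm_1)² = 32.5;  (δm_2)² = 6.76
δm = √(39.2) = 6.26 g

6.26 g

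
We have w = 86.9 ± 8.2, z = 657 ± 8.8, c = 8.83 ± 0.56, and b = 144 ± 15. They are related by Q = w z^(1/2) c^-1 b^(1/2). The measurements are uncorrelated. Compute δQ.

Since Q is a product/quotient, work with relative uncertainties:
  (1·δw/w)² = (1×0.0944)² = 0.00890;  (½·δz/z)² = (0.5×0.0134)² = 4.49e-05;  (-1·δc/c)² = (-1×0.0634)² = 0.00402;  (½·δb/b)² = (0.5×0.104)² = 0.00271
δQ/Q = √(0.0157) = 0.125
Q = 3030, so δQ = 0.125 × 3030 = 379.

379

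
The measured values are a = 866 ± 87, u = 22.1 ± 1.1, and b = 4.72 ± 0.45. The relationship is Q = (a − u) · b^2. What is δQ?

Let w = a − u = 844. δw = √(δa² + δu²) = √(7570 + 1.21) = 87.0, so δw/w = 0.103.
Q is then a monomial in w, b:
δQ/Q = √((δw/w)² + (2·δb/b)²) = √(0.0106 + 0.0364) = 0.217
Q = 18800, so δQ = 0.217 × 18800 = 4080.

4080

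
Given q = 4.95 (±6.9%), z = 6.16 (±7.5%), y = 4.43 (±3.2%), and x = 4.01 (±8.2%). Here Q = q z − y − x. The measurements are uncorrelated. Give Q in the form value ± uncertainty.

22.1 ± 3.13

Let p = q·z = 30.5. δp/p = √((1·δq/q)² + (1·δz/z)²) = √(0.00476 + 0.00562) = 0.102, so δp = 3.11.
Q = p − y − x: δQ = √(δp² + δy² + δx²) = √(9.66 + 0.0201 + 0.108) = 3.13
Q = 22.1.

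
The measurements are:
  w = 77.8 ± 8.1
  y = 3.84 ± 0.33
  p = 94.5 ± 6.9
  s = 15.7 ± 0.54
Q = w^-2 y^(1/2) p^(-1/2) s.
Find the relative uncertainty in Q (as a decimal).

0.218

Each factor contributes (exponent × relative error)² to (δQ/Q)²:
  (-2·δw/w)² = (-2×0.104)² = 0.0434;  (½·δy/y)² = (0.5×0.0859)² = 0.00185;  (−½·δp/p)² = (-0.5×0.0730)² = 0.00133;  (1·δs/s)² = (1×0.0344)² = 0.00118
δQ/Q = √(0.0477) = 0.218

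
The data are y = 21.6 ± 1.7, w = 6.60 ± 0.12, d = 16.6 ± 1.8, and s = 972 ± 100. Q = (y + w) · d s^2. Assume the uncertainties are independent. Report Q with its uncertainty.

Let u = y + w = 28.2. δu = √(δy² + δw²) = √(2.89 + 0.0144) = 1.70, so δu/u = 0.0604.
Q is then a monomial in u, d, s:
δQ/Q = √((δu/u)² + (1·δd/d)² + (2·δs/s)²) = √(0.00365 + 0.0118 + 0.0423) = 0.240
Q = 4.42e+08, so δQ = 0.240 × 4.42e+08 = 1.06e+08.

(4.42 ± 1.06) × 10^8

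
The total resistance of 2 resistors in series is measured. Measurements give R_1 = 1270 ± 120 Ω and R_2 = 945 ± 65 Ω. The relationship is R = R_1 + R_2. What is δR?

136 Ω

For a sum/difference, combine absolute errors in quadrature:
  (δR_1)² = 14400;  (δR_2)² = 4220
δR = √(18600) = 136 Ω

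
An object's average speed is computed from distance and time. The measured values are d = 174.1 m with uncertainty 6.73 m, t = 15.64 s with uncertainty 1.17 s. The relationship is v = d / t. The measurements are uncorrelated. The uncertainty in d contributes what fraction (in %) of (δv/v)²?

(δv/v)² = (1·δd/d)² + (-1·δt/t)²
  d term: (1×0.0387)² = 0.00149
  t term: (-1×0.0748)² = 0.00560
Total = 0.00709. Share from d = 0.00149/0.00709 = 0.211.

21.1%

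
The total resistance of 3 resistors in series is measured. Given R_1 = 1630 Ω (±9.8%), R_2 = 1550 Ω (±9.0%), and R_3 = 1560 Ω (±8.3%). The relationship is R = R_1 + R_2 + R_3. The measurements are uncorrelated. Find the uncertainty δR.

248 Ω

R is a linear combination, so absolute uncertainties add in quadrature:
  (δR_1)² = 25500;  (δR_2)² = 19500;  (δR_3)² = 16800
δR = √(61700) = 248 Ω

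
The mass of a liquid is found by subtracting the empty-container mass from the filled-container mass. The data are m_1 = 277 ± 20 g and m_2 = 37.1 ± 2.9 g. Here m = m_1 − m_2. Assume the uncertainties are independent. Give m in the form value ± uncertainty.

Absolute uncertainties add in quadrature for a linear combination:
  (δm_1)² = 400;  (δm_2)² = 8.41
δm = √(408) = 20.2 g
m = 240 g.

240 ± 20.2 g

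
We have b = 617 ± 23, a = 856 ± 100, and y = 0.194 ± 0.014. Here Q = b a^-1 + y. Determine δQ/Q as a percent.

9.78%

Let p = b·a^-1 = 0.721. δp/p = √((1·δb/b)² + (-1·δa/a)²) = √(0.00139 + 0.0136) = 0.123, so δp = 0.0884.
Q = p + y: δQ = √(δp² + δy²) = √(0.00781 + 0.000196) = 0.0895
Q = 0.915, so δQ/Q = 0.0895/0.915 = 0.0978.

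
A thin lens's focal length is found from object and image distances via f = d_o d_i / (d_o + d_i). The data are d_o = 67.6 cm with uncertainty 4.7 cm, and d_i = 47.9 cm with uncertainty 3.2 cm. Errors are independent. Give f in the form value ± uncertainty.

28.0 ± 1.36 cm

∂f/∂d_o = (d_i/(d_o+d_i))² = 0.172;  ∂f/∂d_i = (d_o/(d_o+d_i))² = 0.343
δf = √((∂f/∂d_o · δd_o)² + (∂f/∂d_i · δd_i)²) = √(0.653 + 1.20) = 1.36 cm
f = 28.0 cm.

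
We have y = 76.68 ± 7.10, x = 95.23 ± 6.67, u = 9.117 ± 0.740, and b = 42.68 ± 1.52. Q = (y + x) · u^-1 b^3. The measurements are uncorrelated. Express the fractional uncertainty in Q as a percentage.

Let w = y + x = 171.9. δw = √(δy² + δx²) = √(50.4 + 44.5) = 9.74, so δw/w = 0.0567.
Q is then a monomial in w, u, b:
δQ/Q = √((δw/w)² + (-1·δu/u)² + (3·δb/b)²) = √(0.00321 + 0.00659 + 0.0114) = 0.146

14.6%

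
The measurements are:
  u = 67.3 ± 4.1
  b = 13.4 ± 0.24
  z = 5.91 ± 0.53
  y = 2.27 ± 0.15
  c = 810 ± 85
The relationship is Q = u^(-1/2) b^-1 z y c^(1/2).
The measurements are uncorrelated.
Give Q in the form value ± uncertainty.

For a monomial Q ∝ u^(-1/2), b^-1, z, y, c^(1/2), fractional errors add in quadrature:
  (−½·δu/u)² = (-0.5×0.0609)² = 0.000928;  (-1·δb/b)² = (-1×0.0179)² = 0.000321;  (1·δz/z)² = (1×0.0897)² = 0.00804;  (1·δy/y)² = (1×0.0661)² = 0.00437;  (½·δc/c)² = (0.5×0.105)² = 0.00275
δQ/Q = √(0.0164) = 0.128
Q = 3.47, so δQ = 0.128 × 3.47 = 0.445.

3.47 ± 0.445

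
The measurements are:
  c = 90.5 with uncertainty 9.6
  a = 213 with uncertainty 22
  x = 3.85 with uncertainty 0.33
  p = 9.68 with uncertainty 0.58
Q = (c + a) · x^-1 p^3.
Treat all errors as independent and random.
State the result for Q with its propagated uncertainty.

71500 ± 15300

Let u = c + a = 304. δu = √(δc² + δa²) = √(92.2 + 484) = 24.0, so δu/u = 0.0791.
Q is then a monomial in u, x, p:
δQ/Q = √((δu/u)² + (-1·δx/x)² + (3·δp/p)²) = √(0.00625 + 0.00735 + 0.0323) = 0.214
Q = 71500, so δQ = 0.214 × 71500 = 15300.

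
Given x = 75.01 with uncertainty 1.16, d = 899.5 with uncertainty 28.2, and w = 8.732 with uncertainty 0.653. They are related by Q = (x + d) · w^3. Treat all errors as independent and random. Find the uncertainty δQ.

Let u = x + d = 974.5. δu = √(δx² + δd²) = √(1.35 + 795) = 28.2, so δu/u = 0.0290.
Q is then a monomial in u, w:
δQ/Q = √((δu/u)² + (3·δw/w)²) = √(0.000839 + 0.0503) = 0.226
Q = 648800, so δQ = 0.226 × 648800 = 1.47e+05.

1.47e+05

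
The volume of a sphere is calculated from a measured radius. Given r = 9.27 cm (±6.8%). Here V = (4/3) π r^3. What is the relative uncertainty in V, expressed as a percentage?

20.4%

V ∝ r^3, so δV/V = |3| · δr/r = 3 × 0.0680 = 0.204.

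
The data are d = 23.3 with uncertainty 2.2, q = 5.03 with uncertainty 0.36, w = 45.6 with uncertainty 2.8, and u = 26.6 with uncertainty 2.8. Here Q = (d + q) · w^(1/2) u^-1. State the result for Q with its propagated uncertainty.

7.19 ± 0.971

Let h = d + q = 28.3. δh = √(δd² + δq²) = √(4.84 + 0.130) = 2.23, so δh/h = 0.0787.
Q is then a monomial in h, w, u:
δQ/Q = √((δh/h)² + (½·δw/w)² + (-1·δu/u)²) = √(0.00619 + 0.000943 + 0.0111) = 0.135
Q = 7.19, so δQ = 0.135 × 7.19 = 0.971.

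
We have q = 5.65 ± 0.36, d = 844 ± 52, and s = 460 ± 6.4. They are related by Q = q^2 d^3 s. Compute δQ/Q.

0.225

Products/powers → add relative errors in quadrature, weighted by exponent:
  (2·δq/q)² = (2×0.0637)² = 0.0162;  (3·δd/d)² = (3×0.0616)² = 0.0342;  (1·δs/s)² = (1×0.0139)² = 0.000194
δQ/Q = √(0.0506) = 0.225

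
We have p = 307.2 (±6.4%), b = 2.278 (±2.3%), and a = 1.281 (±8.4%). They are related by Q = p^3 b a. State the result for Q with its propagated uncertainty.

For a monomial Q ∝ p^3, b, a, fractional errors add in quadrature:
  (3·δp/p)² = (3×0.0640)² = 0.0369;  (1·δb/b)² = (1×0.0230)² = 0.000529;  (1·δa/a)² = (1×0.0840)² = 0.00706
δQ/Q = √(0.0444) = 0.211
Q = 8.46e+07, so δQ = 0.211 × 8.46e+07 = 1.78e+07.

(8.460 ± 1.78) × 10^7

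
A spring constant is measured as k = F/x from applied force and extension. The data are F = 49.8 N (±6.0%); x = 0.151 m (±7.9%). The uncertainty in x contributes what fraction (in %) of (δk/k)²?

(δk/k)² = (1·δF/F)² + (-1·δx/x)²
  F term: (1×0.0600)² = 0.00360
  x term: (-1×0.0790)² = 0.00624
Total = 0.00984. Share from x = 0.00624/0.00984 = 0.634.

63.4%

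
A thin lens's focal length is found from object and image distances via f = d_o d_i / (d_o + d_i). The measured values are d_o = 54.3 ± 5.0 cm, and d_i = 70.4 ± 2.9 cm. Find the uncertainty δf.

1.69 cm

∂f/∂d_o = (d_i/(d_o+d_i))² = 0.319;  ∂f/∂d_i = (d_o/(d_o+d_i))² = 0.190
δf = √((∂f/∂d_o · δd_o)² + (∂f/∂d_i · δd_i)²) = √(2.54 + 0.302) = 1.69 cm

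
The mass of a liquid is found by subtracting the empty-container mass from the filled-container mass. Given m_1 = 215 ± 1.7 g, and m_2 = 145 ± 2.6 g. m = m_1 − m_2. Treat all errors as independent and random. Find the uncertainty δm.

Absolute uncertainties add in quadrature for a linear combination:
  (δm_1)² = 2.89;  (δm_2)² = 6.76
δm = √(9.65) = 3.11 g

3.11 g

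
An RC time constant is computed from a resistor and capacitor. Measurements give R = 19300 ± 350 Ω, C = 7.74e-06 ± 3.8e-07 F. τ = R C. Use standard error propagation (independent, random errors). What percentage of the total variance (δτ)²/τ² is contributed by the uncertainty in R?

(δτ/τ)² = (1·δR/R)² + (1·δC/C)²
  R term: (1×0.0181)² = 0.000329
  C term: (1×0.0491)² = 0.00241
Total = 0.00274. Share from R = 0.000329/0.00274 = 0.120.

12.0%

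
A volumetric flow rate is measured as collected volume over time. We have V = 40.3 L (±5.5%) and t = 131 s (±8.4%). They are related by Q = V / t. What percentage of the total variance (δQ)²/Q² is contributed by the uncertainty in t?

(δQ/Q)² = (1·δV/V)² + (-1·δt/t)²
  V term: (1×0.0550)² = 0.00302
  t term: (-1×0.0840)² = 0.00706
Total = 0.0101. Share from t = 0.00706/0.0101 = 0.700.

70.0%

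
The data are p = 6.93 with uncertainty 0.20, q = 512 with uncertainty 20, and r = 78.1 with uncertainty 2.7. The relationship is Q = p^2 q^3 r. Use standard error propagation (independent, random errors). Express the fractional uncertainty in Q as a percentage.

13.5%

Each factor contributes (exponent × relative error)² to (δQ/Q)²:
  (2·δp/p)² = (2×0.0289)² = 0.00333;  (3·δq/q)² = (3×0.0391)² = 0.0137;  (1·δr/r)² = (1×0.0346)² = 0.00120
δQ/Q = √(0.0183) = 0.135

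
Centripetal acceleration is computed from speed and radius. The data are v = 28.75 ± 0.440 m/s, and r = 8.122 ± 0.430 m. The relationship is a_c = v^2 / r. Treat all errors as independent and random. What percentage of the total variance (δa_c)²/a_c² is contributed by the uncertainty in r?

74.9%

(δa_c/a_c)² = (2·δv/v)² + (-1·δr/r)²
  v term: (2×0.0153)² = 0.000937
  r term: (-1×0.0529)² = 0.00280
Total = 0.00374. Share from r = 0.00280/0.00374 = 0.749.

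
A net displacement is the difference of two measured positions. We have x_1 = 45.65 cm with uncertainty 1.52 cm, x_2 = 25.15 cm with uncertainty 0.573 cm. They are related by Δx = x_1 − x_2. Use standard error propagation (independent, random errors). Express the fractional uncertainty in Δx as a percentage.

7.92%

Sums and differences: (δΔx)² = Σ (cᵢ δxᵢ)².
  (δx_1)² = 2.31;  (δx_2)² = 0.328
δΔx = √(2.64) = 1.62 cm
Δx = 20.50 cm, so δΔx/Δx = 1.62/20.50 = 0.0792.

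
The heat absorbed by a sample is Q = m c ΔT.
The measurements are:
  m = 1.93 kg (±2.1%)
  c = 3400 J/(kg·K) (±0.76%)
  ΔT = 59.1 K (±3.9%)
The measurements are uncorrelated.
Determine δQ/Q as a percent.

4.49%

Q is a product of powers, so relative uncertainties combine in quadrature:
  (1·δm/m)² = (1×0.0210)² = 0.000441;  (1·δc/c)² = (1×0.00760)² = 5.78e-05;  (1·δΔT/ΔT)² = (1×0.0390)² = 0.00152
δQ/Q = √(0.00202) = 0.0449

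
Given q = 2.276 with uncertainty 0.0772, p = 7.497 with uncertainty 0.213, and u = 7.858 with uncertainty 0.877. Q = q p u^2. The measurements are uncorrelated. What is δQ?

240

For a monomial Q ∝ q, p, u^2, fractional errors add in quadrature:
  (1·δq/q)² = (1×0.0339)² = 0.00115;  (1·δp/p)² = (1×0.0284)² = 0.000807;  (2·δu/u)² = (2×0.112)² = 0.0498
δQ/Q = √(0.0518) = 0.228
Q = 1054, so δQ = 0.228 × 1054 = 240.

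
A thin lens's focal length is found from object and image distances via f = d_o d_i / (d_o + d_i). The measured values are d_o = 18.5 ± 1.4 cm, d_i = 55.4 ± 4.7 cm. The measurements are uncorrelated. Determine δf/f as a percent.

6.06%

∂f/∂d_o = (d_i/(d_o+d_i))² = 0.562;  ∂f/∂d_i = (d_o/(d_o+d_i))² = 0.0627
δf = √((∂f/∂d_o · δd_o)² + (∂f/∂d_i · δd_i)²) = √(0.619 + 0.0868) = 0.840 cm
f = 13.9 cm, so δf/f = 0.840/13.9 = 0.0606.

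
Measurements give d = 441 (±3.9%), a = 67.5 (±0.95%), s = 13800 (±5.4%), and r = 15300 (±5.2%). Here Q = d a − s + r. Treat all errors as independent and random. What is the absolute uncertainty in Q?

Let p = d·a = 29800. δp/p = √((1·δd/d)² + (1·δa/a)²) = √(0.00152 + 9.02e-05) = 0.0401, so δp = 1190.
Q = p − s + r: δQ = √(δp² + δs² + δr²) = √(1.43e+06 + 5.55e+05 + 6.33e+05) = 1620

1620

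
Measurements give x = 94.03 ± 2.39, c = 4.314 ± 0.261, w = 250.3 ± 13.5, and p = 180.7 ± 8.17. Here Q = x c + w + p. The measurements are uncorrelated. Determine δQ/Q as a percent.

3.70%

Let h = x·c = 405.6. δh/h = √((1·δx/x)² + (1·δc/c)²) = √(0.000646 + 0.00366) = 0.0656, so δh = 26.6.
Q = h + w + p: δQ = √(δh² + δw² + δp²) = √(709 + 182 + 66.7) = 30.9
Q = 836.6, so δQ/Q = 30.9/836.6 = 0.0370.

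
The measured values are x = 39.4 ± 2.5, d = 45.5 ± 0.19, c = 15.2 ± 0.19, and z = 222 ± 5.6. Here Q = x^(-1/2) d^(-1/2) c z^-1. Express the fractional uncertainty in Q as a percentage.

4.25%

Each factor contributes (exponent × relative error)² to (δQ/Q)²:
  (−½·δx/x)² = (-0.5×0.0635)² = 0.00101;  (−½·δd/d)² = (-0.5×0.00418)² = 4.36e-06;  (1·δc/c)² = (1×0.0125)² = 0.000156;  (-1·δz/z)² = (-1×0.0252)² = 0.000636
δQ/Q = √(0.00180) = 0.0425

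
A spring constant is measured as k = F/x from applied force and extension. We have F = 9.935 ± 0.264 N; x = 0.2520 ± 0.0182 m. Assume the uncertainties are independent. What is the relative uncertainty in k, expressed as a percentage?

Each factor contributes (exponent × relative error)² to (δk/k)²:
  (1·δF/F)² = (1×0.0266)² = 0.000706;  (-1·δx/x)² = (-1×0.0722)² = 0.00522
δk/k = √(0.00592) = 0.0770

7.70%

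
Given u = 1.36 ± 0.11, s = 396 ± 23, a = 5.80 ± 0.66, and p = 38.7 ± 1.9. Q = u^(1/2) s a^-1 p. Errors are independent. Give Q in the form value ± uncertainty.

Q is a product of powers, so relative uncertainties combine in quadrature:
  (½·δu/u)² = (0.5×0.0809)² = 0.00164;  (1·δs/s)² = (1×0.0581)² = 0.00337;  (-1·δa/a)² = (-1×0.114)² = 0.0129;  (1·δp/p)² = (1×0.0491)² = 0.00241
δQ/Q = √(0.0204) = 0.143
Q = 3080, so δQ = 0.143 × 3080 = 440.

3080 ± 440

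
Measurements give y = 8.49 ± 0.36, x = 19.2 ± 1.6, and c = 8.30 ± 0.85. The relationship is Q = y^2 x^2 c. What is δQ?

47000

For a monomial Q ∝ y^2, x^2, c, fractional errors add in quadrature:
  (2·δy/y)² = (2×0.0424)² = 0.00719;  (2·δx/x)² = (2×0.0833)² = 0.0278;  (1·δc/c)² = (1×0.102)² = 0.0105
δQ/Q = √(0.0455) = 0.213
Q = 2.21e+05, so δQ = 0.213 × 2.21e+05 = 47000.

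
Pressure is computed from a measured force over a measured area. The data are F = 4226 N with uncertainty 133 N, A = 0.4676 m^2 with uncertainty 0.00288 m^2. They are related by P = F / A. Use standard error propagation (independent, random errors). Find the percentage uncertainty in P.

3.21%

Since P is a product/quotient, work with relative uncertainties:
  (1·δF/F)² = (1×0.0315)² = 0.000990;  (-1·δA/A)² = (-1×0.00616)² = 3.79e-05
δP/P = √(0.00103) = 0.0321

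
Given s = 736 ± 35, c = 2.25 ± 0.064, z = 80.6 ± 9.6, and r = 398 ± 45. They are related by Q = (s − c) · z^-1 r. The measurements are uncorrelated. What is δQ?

620

Let u = s − c = 734. δu = √(δs² + δc²) = √(1220 + 0.00410) = 35.0, so δu/u = 0.0477.
Q is then a monomial in u, z, r:
δQ/Q = √((δu/u)² + (-1·δz/z)² + (1·δr/r)²) = √(0.00228 + 0.0142 + 0.0128) = 0.171
Q = 3620, so δQ = 0.171 × 3620 = 620.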